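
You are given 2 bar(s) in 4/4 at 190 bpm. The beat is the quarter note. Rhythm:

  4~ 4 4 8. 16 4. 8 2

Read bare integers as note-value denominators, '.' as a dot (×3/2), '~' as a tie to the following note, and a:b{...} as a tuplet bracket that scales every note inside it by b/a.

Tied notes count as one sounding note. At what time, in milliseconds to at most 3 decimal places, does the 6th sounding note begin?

note 6 onset = 11/2b = 1736.842ms

1. 0.0ms @ 0 + 631.579ms (2)
2. 631.579ms @ 2 + 315.789ms (1)
3. 947.368ms @ 3 + 236.842ms (3/4)
4. 1184.211ms @ 15/4 + 78.947ms (1/4)
5. 1263.158ms @ 4 + 473.684ms (3/2)
6. 1736.842ms @ 11/2 + 157.895ms (1/2)
7. 1894.737ms @ 6 + 631.579ms (2)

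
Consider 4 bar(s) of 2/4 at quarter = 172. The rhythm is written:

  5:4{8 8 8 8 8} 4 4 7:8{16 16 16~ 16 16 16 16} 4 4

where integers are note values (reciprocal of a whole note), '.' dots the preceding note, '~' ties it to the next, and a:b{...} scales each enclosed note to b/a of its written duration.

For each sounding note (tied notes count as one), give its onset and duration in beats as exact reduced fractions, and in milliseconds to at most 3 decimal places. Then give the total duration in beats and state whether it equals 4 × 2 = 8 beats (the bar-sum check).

1) 0.0ms=0b +139.535ms=2/5b
2) 139.535ms=2/5b +139.535ms=2/5b
3) 279.07ms=4/5b +139.535ms=2/5b
4) 418.605ms=6/5b +139.535ms=2/5b
5) 558.14ms=8/5b +139.535ms=2/5b
6) 697.674ms=2b +348.837ms=1b
7) 1046.512ms=3b +348.837ms=1b
8) 1395.349ms=4b +99.668ms=2/7b
9) 1495.017ms=30/7b +99.668ms=2/7b
10) 1594.684ms=32/7b +199.336ms=4/7b
11) 1794.02ms=36/7b +99.668ms=2/7b
12) 1893.688ms=38/7b +99.668ms=2/7b
13) 1993.355ms=40/7b +99.668ms=2/7b
14) 2093.023ms=6b +348.837ms=1b
15) 2441.86ms=7b +348.837ms=1b
Σ=8b of 8 (172bpm 2/4) — PASS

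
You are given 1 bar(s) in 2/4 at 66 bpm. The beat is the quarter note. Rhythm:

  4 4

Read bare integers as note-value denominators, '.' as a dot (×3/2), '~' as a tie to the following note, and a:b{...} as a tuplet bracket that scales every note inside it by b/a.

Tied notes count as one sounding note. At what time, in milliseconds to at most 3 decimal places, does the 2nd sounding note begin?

1. 0.0ms @ 0 + 909.091ms (1)
2. 909.091ms @ 1 + 909.091ms (1)

note 2 onset = 1b = 909.091ms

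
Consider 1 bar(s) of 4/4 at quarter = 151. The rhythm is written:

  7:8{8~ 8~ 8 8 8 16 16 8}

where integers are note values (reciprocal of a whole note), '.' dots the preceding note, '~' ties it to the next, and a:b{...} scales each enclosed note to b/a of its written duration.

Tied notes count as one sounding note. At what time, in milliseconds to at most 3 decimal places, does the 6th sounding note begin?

note 6 onset = 24/7b = 1362.346ms

1. 0.0ms @ 0 + 681.173ms (12/7)
2. 681.173ms @ 12/7 + 227.058ms (4/7)
3. 908.231ms @ 16/7 + 227.058ms (4/7)
4. 1135.289ms @ 20/7 + 113.529ms (2/7)
5. 1248.817ms @ 22/7 + 113.529ms (2/7)
6. 1362.346ms @ 24/7 + 227.058ms (4/7)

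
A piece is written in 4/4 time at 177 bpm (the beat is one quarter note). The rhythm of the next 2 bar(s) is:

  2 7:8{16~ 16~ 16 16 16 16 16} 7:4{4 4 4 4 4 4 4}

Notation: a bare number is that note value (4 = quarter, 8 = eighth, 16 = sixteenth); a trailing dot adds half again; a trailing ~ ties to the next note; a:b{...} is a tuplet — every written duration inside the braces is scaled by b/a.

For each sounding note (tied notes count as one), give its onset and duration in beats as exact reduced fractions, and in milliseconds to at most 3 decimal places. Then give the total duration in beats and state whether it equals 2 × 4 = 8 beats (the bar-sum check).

1) 0.0ms=0b +677.966ms=2b
2) 677.966ms=2b +290.557ms=6/7b
3) 968.523ms=20/7b +96.852ms=2/7b
4) 1065.375ms=22/7b +96.852ms=2/7b
5) 1162.228ms=24/7b +96.852ms=2/7b
6) 1259.08ms=26/7b +96.852ms=2/7b
7) 1355.932ms=4b +193.705ms=4/7b
8) 1549.637ms=32/7b +193.705ms=4/7b
9) 1743.341ms=36/7b +193.705ms=4/7b
10) 1937.046ms=40/7b +193.705ms=4/7b
11) 2130.751ms=44/7b +193.705ms=4/7b
12) 2324.455ms=48/7b +193.705ms=4/7b
13) 2518.16ms=52/7b +193.705ms=4/7b
Σ=8b of 8 (177bpm 4/4) — PASS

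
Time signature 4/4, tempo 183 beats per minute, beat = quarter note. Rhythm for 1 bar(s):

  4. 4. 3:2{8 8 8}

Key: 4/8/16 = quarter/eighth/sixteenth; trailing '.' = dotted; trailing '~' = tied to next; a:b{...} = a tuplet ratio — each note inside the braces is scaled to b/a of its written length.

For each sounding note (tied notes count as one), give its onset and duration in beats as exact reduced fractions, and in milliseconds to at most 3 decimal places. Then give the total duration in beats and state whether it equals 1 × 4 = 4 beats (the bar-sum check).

1) 0.0ms=0b +491.803ms=3/2b
2) 491.803ms=3/2b +491.803ms=3/2b
3) 983.607ms=3b +109.29ms=1/3b
4) 1092.896ms=10/3b +109.29ms=1/3b
5) 1202.186ms=11/3b +109.29ms=1/3b
Σ=4b of 4 (183bpm 4/4) — PASS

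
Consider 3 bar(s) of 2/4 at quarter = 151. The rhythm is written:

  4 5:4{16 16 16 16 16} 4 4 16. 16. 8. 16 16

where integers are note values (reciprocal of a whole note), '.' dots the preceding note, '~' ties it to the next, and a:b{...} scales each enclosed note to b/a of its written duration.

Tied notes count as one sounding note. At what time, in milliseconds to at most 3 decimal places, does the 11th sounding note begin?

note 11 onset = 19/4b = 1887.417ms

1. 0.0ms @ 0 + 397.351ms (1)
2. 397.351ms @ 1 + 79.47ms (1/5)
3. 476.821ms @ 6/5 + 79.47ms (1/5)
4. 556.291ms @ 7/5 + 79.47ms (1/5)
5. 635.762ms @ 8/5 + 79.47ms (1/5)
6. 715.232ms @ 9/5 + 79.47ms (1/5)
7. 794.702ms @ 2 + 397.351ms (1)
8. 1192.053ms @ 3 + 397.351ms (1)
9. 1589.404ms @ 4 + 149.007ms (3/8)
10. 1738.411ms @ 35/8 + 149.007ms (3/8)
11. 1887.417ms @ 19/4 + 298.013ms (3/4)
12. 2185.43ms @ 11/2 + 99.338ms (1/4)
13. 2284.768ms @ 23/4 + 99.338ms (1/4)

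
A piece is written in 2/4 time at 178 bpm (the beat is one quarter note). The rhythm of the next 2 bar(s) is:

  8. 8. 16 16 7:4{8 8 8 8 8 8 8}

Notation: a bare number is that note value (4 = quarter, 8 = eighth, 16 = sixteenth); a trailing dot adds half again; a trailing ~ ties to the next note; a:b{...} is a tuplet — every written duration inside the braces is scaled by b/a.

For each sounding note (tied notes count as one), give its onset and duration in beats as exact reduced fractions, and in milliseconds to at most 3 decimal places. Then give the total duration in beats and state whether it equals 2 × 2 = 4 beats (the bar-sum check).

1) 0.0ms=0b +252.809ms=3/4b
2) 252.809ms=3/4b +252.809ms=3/4b
3) 505.618ms=3/2b +84.27ms=1/4b
4) 589.888ms=7/4b +84.27ms=1/4b
5) 674.157ms=2b +96.308ms=2/7b
6) 770.465ms=16/7b +96.308ms=2/7b
7) 866.774ms=18/7b +96.308ms=2/7b
8) 963.082ms=20/7b +96.308ms=2/7b
9) 1059.39ms=22/7b +96.308ms=2/7b
10) 1155.698ms=24/7b +96.308ms=2/7b
11) 1252.006ms=26/7b +96.308ms=2/7b
Σ=4b of 4 (178bpm 2/4) — PASS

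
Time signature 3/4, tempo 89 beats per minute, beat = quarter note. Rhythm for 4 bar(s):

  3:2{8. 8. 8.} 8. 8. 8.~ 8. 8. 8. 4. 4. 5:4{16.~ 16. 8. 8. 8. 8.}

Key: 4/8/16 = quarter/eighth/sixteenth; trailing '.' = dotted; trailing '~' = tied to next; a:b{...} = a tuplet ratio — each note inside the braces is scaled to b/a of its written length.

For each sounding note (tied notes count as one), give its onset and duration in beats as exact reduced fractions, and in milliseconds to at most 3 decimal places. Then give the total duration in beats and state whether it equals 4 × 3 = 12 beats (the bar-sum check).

1) 0.0ms=0b +337.079ms=1/2b
2) 337.079ms=1/2b +337.079ms=1/2b
3) 674.157ms=1b +337.079ms=1/2b
4) 1011.236ms=3/2b +505.618ms=3/4b
5) 1516.854ms=9/4b +505.618ms=3/4b
6) 2022.472ms=3b +1011.236ms=3/2b
7) 3033.708ms=9/2b +505.618ms=3/4b
8) 3539.326ms=21/4b +505.618ms=3/4b
9) 4044.944ms=6b +1011.236ms=3/2b
10) 5056.18ms=15/2b +1011.236ms=3/2b
11) 6067.416ms=9b +404.494ms=3/5b
12) 6471.91ms=48/5b +404.494ms=3/5b
13) 6876.404ms=51/5b +404.494ms=3/5b
14) 7280.899ms=54/5b +404.494ms=3/5b
15) 7685.393ms=57/5b +404.494ms=3/5b
Σ=12b of 12 (89bpm 3/4) — PASS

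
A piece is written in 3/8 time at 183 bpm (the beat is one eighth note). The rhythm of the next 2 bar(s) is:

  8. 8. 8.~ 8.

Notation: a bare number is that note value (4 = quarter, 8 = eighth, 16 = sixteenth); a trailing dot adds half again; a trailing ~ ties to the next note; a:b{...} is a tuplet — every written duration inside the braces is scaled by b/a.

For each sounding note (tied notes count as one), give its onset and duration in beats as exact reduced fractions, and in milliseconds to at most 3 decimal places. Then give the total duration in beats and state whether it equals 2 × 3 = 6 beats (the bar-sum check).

1) 0.0ms=0b +491.803ms=3/2b
2) 491.803ms=3/2b +491.803ms=3/2b
3) 983.607ms=3b +983.607ms=3b
Σ=6b of 6 (183bpm 3/8) — PASS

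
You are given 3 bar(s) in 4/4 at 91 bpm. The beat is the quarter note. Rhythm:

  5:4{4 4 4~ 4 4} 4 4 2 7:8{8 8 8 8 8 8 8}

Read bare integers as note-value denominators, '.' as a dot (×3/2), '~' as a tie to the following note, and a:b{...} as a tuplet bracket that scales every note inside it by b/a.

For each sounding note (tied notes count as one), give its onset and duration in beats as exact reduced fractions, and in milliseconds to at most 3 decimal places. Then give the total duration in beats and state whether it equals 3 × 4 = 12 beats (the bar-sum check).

1) 0.0ms=0b +527.473ms=4/5b
2) 527.473ms=4/5b +527.473ms=4/5b
3) 1054.945ms=8/5b +1054.945ms=8/5b
4) 2109.89ms=16/5b +527.473ms=4/5b
5) 2637.363ms=4b +659.341ms=1b
6) 3296.703ms=5b +659.341ms=1b
7) 3956.044ms=6b +1318.681ms=2b
8) 5274.725ms=8b +376.766ms=4/7b
9) 5651.491ms=60/7b +376.766ms=4/7b
10) 6028.257ms=64/7b +376.766ms=4/7b
11) 6405.024ms=68/7b +376.766ms=4/7b
12) 6781.79ms=72/7b +376.766ms=4/7b
13) 7158.556ms=76/7b +376.766ms=4/7b
14) 7535.322ms=80/7b +376.766ms=4/7b
Σ=12b of 12 (91bpm 4/4) — PASS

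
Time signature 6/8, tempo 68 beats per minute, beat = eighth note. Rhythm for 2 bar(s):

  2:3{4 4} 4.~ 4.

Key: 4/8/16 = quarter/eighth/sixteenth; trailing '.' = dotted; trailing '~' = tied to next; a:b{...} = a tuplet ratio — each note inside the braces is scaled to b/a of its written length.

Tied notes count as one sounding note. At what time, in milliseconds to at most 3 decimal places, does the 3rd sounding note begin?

1. 0.0ms @ 0 + 2647.059ms (3)
2. 2647.059ms @ 3 + 2647.059ms (3)
3. 5294.118ms @ 6 + 5294.118ms (6)

note 3 onset = 6b = 5294.118ms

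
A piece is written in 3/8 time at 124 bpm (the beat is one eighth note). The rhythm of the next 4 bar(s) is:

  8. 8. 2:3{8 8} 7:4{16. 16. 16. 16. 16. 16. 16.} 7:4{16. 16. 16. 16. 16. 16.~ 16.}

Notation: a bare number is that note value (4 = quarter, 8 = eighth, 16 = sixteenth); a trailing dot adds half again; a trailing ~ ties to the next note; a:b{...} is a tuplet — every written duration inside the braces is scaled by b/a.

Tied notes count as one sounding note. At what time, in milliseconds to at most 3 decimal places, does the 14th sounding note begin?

1. 0.0ms @ 0 + 725.806ms (3/2)
2. 725.806ms @ 3/2 + 725.806ms (3/2)
3. 1451.613ms @ 3 + 725.806ms (3/2)
4. 2177.419ms @ 9/2 + 725.806ms (3/2)
5. 2903.226ms @ 6 + 207.373ms (3/7)
6. 3110.599ms @ 45/7 + 207.373ms (3/7)
7. 3317.972ms @ 48/7 + 207.373ms (3/7)
8. 3525.346ms @ 51/7 + 207.373ms (3/7)
9. 3732.719ms @ 54/7 + 207.373ms (3/7)
10. 3940.092ms @ 57/7 + 207.373ms (3/7)
11. 4147.465ms @ 60/7 + 207.373ms (3/7)
12. 4354.839ms @ 9 + 207.373ms (3/7)
13. 4562.212ms @ 66/7 + 207.373ms (3/7)
14. 4769.585ms @ 69/7 + 207.373ms (3/7)
15. 4976.959ms @ 72/7 + 207.373ms (3/7)
16. 5184.332ms @ 75/7 + 207.373ms (3/7)
17. 5391.705ms @ 78/7 + 414.747ms (6/7)

note 14 onset = 69/7b = 4769.585ms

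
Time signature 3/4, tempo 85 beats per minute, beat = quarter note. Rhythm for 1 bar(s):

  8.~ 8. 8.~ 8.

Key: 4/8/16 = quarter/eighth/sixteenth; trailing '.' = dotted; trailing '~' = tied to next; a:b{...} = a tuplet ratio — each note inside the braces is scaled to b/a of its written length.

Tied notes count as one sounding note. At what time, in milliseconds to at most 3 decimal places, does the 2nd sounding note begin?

note 2 onset = 3/2b = 1058.824ms

1. 0.0ms @ 0 + 1058.824ms (3/2)
2. 1058.824ms @ 3/2 + 1058.824ms (3/2)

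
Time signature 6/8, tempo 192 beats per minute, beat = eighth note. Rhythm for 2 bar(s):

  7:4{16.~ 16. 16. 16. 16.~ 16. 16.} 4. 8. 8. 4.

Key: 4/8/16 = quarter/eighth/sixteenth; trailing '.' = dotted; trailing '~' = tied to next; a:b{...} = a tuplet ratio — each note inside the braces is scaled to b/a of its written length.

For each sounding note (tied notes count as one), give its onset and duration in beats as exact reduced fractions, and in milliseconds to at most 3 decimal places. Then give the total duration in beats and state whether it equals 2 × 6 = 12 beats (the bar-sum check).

1) 0.0ms=0b +267.857ms=6/7b
2) 267.857ms=6/7b +133.929ms=3/7b
3) 401.786ms=9/7b +133.929ms=3/7b
4) 535.714ms=12/7b +267.857ms=6/7b
5) 803.571ms=18/7b +133.929ms=3/7b
6) 937.5ms=3b +937.5ms=3b
7) 1875.0ms=6b +468.75ms=3/2b
8) 2343.75ms=15/2b +468.75ms=3/2b
9) 2812.5ms=9b +937.5ms=3b
Σ=12b of 12 (192bpm 6/8) — PASS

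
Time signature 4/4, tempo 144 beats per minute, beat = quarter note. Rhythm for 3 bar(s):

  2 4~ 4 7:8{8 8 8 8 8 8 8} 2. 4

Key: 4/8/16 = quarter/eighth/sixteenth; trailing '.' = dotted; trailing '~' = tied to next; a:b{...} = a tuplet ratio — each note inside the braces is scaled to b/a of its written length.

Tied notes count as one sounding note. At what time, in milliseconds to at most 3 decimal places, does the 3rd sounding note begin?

note 3 onset = 4b = 1666.667ms

1. 0.0ms @ 0 + 833.333ms (2)
2. 833.333ms @ 2 + 833.333ms (2)
3. 1666.667ms @ 4 + 238.095ms (4/7)
4. 1904.762ms @ 32/7 + 238.095ms (4/7)
5. 2142.857ms @ 36/7 + 238.095ms (4/7)
6. 2380.952ms @ 40/7 + 238.095ms (4/7)
7. 2619.048ms @ 44/7 + 238.095ms (4/7)
8. 2857.143ms @ 48/7 + 238.095ms (4/7)
9. 3095.238ms @ 52/7 + 238.095ms (4/7)
10. 3333.333ms @ 8 + 1250.0ms (3)
11. 4583.333ms @ 11 + 416.667ms (1)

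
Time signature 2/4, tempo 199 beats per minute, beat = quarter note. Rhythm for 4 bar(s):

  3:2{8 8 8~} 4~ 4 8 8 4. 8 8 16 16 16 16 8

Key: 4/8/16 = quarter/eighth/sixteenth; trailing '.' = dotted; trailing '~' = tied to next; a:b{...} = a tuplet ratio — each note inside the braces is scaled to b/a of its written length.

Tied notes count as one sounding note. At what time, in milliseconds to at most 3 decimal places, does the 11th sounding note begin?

note 11 onset = 7b = 2110.553ms

1. 0.0ms @ 0 + 100.503ms (1/3)
2. 100.503ms @ 1/3 + 100.503ms (1/3)
3. 201.005ms @ 2/3 + 703.518ms (7/3)
4. 904.523ms @ 3 + 150.754ms (1/2)
5. 1055.276ms @ 7/2 + 150.754ms (1/2)
6. 1206.03ms @ 4 + 452.261ms (3/2)
7. 1658.291ms @ 11/2 + 150.754ms (1/2)
8. 1809.045ms @ 6 + 150.754ms (1/2)
9. 1959.799ms @ 13/2 + 75.377ms (1/4)
10. 2035.176ms @ 27/4 + 75.377ms (1/4)
11. 2110.553ms @ 7 + 75.377ms (1/4)
12. 2185.93ms @ 29/4 + 75.377ms (1/4)
13. 2261.307ms @ 15/2 + 150.754ms (1/2)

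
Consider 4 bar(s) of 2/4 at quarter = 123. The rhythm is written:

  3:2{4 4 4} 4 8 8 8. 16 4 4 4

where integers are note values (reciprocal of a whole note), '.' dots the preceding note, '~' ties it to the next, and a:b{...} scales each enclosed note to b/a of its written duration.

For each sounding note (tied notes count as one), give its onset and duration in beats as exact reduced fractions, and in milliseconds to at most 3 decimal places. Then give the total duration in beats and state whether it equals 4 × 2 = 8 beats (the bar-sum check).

1) 0.0ms=0b +325.203ms=2/3b
2) 325.203ms=2/3b +325.203ms=2/3b
3) 650.407ms=4/3b +325.203ms=2/3b
4) 975.61ms=2b +487.805ms=1b
5) 1463.415ms=3b +243.902ms=1/2b
6) 1707.317ms=7/2b +243.902ms=1/2b
7) 1951.22ms=4b +365.854ms=3/4b
8) 2317.073ms=19/4b +121.951ms=1/4b
9) 2439.024ms=5b +487.805ms=1b
10) 2926.829ms=6b +487.805ms=1b
11) 3414.634ms=7b +487.805ms=1b
Σ=8b of 8 (123bpm 2/4) — PASS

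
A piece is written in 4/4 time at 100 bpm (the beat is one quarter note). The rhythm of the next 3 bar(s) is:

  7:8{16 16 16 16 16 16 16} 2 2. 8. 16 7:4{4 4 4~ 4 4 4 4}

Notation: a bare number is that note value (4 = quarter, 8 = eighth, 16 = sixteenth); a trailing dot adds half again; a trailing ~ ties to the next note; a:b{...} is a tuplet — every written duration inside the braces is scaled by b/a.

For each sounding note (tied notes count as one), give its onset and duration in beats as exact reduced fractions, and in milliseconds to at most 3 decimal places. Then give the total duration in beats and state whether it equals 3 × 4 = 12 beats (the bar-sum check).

1) 0.0ms=0b +171.429ms=2/7b
2) 171.429ms=2/7b +171.429ms=2/7b
3) 342.857ms=4/7b +171.429ms=2/7b
4) 514.286ms=6/7b +171.429ms=2/7b
5) 685.714ms=8/7b +171.429ms=2/7b
6) 857.143ms=10/7b +171.429ms=2/7b
7) 1028.571ms=12/7b +171.429ms=2/7b
8) 1200.0ms=2b +1200.0ms=2b
9) 2400.0ms=4b +1800.0ms=3b
10) 4200.0ms=7b +450.0ms=3/4b
11) 4650.0ms=31/4b +150.0ms=1/4b
12) 4800.0ms=8b +342.857ms=4/7b
13) 5142.857ms=60/7b +342.857ms=4/7b
14) 5485.714ms=64/7b +685.714ms=8/7b
15) 6171.429ms=72/7b +342.857ms=4/7b
16) 6514.286ms=76/7b +342.857ms=4/7b
17) 6857.143ms=80/7b +342.857ms=4/7b
Σ=12b of 12 (100bpm 4/4) — PASS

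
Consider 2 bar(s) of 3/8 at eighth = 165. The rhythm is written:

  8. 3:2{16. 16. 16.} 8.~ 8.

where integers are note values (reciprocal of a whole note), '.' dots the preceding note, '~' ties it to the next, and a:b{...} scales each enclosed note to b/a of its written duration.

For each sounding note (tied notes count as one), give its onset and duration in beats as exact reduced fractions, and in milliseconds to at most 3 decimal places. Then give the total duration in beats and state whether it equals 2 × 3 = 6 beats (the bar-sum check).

1) 0.0ms=0b +545.455ms=3/2b
2) 545.455ms=3/2b +181.818ms=1/2b
3) 727.273ms=2b +181.818ms=1/2b
4) 909.091ms=5/2b +181.818ms=1/2b
5) 1090.909ms=3b +1090.909ms=3b
Σ=6b of 6 (165bpm 3/8) — PASS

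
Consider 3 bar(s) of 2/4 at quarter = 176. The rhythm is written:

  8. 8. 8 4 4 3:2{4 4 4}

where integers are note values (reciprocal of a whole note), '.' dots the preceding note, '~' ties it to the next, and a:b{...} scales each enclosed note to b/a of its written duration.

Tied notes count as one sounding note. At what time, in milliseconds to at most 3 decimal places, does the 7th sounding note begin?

note 7 onset = 14/3b = 1590.909ms

1. 0.0ms @ 0 + 255.682ms (3/4)
2. 255.682ms @ 3/4 + 255.682ms (3/4)
3. 511.364ms @ 3/2 + 170.455ms (1/2)
4. 681.818ms @ 2 + 340.909ms (1)
5. 1022.727ms @ 3 + 340.909ms (1)
6. 1363.636ms @ 4 + 227.273ms (2/3)
7. 1590.909ms @ 14/3 + 227.273ms (2/3)
8. 1818.182ms @ 16/3 + 227.273ms (2/3)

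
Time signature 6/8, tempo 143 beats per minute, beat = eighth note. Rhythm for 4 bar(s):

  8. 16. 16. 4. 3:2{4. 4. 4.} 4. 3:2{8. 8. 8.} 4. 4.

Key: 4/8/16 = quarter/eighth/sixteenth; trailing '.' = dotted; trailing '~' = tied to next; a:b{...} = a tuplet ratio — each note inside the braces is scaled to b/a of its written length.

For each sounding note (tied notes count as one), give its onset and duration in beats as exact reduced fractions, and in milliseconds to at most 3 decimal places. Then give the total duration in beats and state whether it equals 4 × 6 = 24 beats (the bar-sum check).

1) 0.0ms=0b +629.371ms=3/2b
2) 629.371ms=3/2b +314.685ms=3/4b
3) 944.056ms=9/4b +314.685ms=3/4b
4) 1258.741ms=3b +1258.741ms=3b
5) 2517.483ms=6b +839.161ms=2b
6) 3356.643ms=8b +839.161ms=2b
7) 4195.804ms=10b +839.161ms=2b
8) 5034.965ms=12b +1258.741ms=3b
9) 6293.706ms=15b +419.58ms=1b
10) 6713.287ms=16b +419.58ms=1b
11) 7132.867ms=17b +419.58ms=1b
12) 7552.448ms=18b +1258.741ms=3b
13) 8811.189ms=21b +1258.741ms=3b
Σ=24b of 24 (143bpm 6/8) — PASS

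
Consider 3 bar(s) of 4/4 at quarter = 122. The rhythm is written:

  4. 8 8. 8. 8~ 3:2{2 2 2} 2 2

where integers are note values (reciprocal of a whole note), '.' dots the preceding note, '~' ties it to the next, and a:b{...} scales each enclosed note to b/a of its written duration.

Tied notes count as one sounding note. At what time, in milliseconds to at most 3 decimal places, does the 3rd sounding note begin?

1. 0.0ms @ 0 + 737.705ms (3/2)
2. 737.705ms @ 3/2 + 245.902ms (1/2)
3. 983.607ms @ 2 + 368.852ms (3/4)
4. 1352.459ms @ 11/4 + 368.852ms (3/4)
5. 1721.311ms @ 7/2 + 901.639ms (11/6)
6. 2622.951ms @ 16/3 + 655.738ms (4/3)
7. 3278.689ms @ 20/3 + 655.738ms (4/3)
8. 3934.426ms @ 8 + 983.607ms (2)
9. 4918.033ms @ 10 + 983.607ms (2)

note 3 onset = 2b = 983.607ms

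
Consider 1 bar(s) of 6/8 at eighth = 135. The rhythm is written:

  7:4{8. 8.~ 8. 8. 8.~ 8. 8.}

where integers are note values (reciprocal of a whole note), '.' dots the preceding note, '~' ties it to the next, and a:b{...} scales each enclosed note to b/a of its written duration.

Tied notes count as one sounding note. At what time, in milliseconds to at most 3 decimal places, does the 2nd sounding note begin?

note 2 onset = 6/7b = 380.952ms

1. 0.0ms @ 0 + 380.952ms (6/7)
2. 380.952ms @ 6/7 + 761.905ms (12/7)
3. 1142.857ms @ 18/7 + 380.952ms (6/7)
4. 1523.81ms @ 24/7 + 761.905ms (12/7)
5. 2285.714ms @ 36/7 + 380.952ms (6/7)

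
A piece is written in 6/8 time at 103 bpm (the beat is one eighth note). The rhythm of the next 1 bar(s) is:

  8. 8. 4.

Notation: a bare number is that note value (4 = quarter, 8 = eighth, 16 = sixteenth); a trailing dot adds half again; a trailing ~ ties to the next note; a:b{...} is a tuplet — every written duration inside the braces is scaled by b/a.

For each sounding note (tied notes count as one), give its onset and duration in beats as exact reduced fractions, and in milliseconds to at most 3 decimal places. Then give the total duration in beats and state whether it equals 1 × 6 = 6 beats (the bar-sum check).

1) 0.0ms=0b +873.786ms=3/2b
2) 873.786ms=3/2b +873.786ms=3/2b
3) 1747.573ms=3b +1747.573ms=3b
Σ=6b of 6 (103bpm 6/8) — PASS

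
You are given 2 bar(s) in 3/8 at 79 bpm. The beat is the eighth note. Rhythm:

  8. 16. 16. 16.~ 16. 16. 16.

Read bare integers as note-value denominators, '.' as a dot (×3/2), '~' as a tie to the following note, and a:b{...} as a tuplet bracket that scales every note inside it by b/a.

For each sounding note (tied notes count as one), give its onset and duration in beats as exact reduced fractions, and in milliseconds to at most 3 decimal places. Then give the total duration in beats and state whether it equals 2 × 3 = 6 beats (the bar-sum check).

1) 0.0ms=0b +1139.241ms=3/2b
2) 1139.241ms=3/2b +569.62ms=3/4b
3) 1708.861ms=9/4b +569.62ms=3/4b
4) 2278.481ms=3b +1139.241ms=3/2b
5) 3417.722ms=9/2b +569.62ms=3/4b
6) 3987.342ms=21/4b +569.62ms=3/4b
Σ=6b of 6 (79bpm 3/8) — PASS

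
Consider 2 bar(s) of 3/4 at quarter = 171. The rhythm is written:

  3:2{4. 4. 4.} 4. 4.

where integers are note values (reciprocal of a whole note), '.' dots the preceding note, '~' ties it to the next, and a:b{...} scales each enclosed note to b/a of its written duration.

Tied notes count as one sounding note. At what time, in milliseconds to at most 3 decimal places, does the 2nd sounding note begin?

note 2 onset = 1b = 350.877ms

1. 0.0ms @ 0 + 350.877ms (1)
2. 350.877ms @ 1 + 350.877ms (1)
3. 701.754ms @ 2 + 350.877ms (1)
4. 1052.632ms @ 3 + 526.316ms (3/2)
5. 1578.947ms @ 9/2 + 526.316ms (3/2)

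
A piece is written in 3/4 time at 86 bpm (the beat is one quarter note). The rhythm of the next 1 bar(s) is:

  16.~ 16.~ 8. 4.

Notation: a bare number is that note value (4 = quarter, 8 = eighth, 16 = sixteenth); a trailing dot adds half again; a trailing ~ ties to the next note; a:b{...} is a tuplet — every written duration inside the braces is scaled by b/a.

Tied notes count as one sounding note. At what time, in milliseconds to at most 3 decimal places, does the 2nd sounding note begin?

note 2 onset = 3/2b = 1046.512ms

1. 0.0ms @ 0 + 1046.512ms (3/2)
2. 1046.512ms @ 3/2 + 1046.512ms (3/2)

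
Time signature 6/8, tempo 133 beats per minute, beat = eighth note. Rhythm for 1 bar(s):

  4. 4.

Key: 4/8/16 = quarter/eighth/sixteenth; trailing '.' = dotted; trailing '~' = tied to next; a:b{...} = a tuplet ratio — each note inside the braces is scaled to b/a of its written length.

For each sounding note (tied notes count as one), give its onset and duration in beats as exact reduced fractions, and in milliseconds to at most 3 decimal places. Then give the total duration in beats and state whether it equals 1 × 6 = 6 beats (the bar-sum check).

1) 0.0ms=0b +1353.383ms=3b
2) 1353.383ms=3b +1353.383ms=3b
Σ=6b of 6 (133bpm 6/8) — PASS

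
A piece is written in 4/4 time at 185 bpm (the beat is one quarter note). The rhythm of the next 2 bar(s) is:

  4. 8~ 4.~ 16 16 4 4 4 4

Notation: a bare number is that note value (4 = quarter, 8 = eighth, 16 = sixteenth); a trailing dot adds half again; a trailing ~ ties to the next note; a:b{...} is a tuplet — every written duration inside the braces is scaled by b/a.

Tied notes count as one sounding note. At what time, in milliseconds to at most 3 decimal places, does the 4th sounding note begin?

note 4 onset = 4b = 1297.297ms

1. 0.0ms @ 0 + 486.486ms (3/2)
2. 486.486ms @ 3/2 + 729.73ms (9/4)
3. 1216.216ms @ 15/4 + 81.081ms (1/4)
4. 1297.297ms @ 4 + 324.324ms (1)
5. 1621.622ms @ 5 + 324.324ms (1)
6. 1945.946ms @ 6 + 324.324ms (1)
7. 2270.27ms @ 7 + 324.324ms (1)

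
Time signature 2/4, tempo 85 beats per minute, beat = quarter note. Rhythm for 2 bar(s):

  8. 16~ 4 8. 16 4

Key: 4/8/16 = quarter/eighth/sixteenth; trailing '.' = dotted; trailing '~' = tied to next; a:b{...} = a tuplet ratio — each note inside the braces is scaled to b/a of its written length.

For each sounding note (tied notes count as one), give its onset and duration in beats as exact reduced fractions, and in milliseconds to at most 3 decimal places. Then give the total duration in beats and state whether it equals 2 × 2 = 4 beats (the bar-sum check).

1) 0.0ms=0b +529.412ms=3/4b
2) 529.412ms=3/4b +882.353ms=5/4b
3) 1411.765ms=2b +529.412ms=3/4b
4) 1941.176ms=11/4b +176.471ms=1/4b
5) 2117.647ms=3b +705.882ms=1b
Σ=4b of 4 (85bpm 2/4) — PASS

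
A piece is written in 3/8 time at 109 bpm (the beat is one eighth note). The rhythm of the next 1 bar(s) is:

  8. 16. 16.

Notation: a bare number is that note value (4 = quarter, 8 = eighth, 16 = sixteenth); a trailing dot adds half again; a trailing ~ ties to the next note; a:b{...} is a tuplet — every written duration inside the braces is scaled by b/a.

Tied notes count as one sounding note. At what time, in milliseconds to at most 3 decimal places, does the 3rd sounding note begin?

1. 0.0ms @ 0 + 825.688ms (3/2)
2. 825.688ms @ 3/2 + 412.844ms (3/4)
3. 1238.532ms @ 9/4 + 412.844ms (3/4)

note 3 onset = 9/4b = 1238.532ms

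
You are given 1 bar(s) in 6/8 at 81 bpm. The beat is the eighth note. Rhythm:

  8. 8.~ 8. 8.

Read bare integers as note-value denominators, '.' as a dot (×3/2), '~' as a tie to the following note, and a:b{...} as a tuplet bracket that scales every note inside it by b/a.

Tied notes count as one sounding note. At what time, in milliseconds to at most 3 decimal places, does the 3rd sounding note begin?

1. 0.0ms @ 0 + 1111.111ms (3/2)
2. 1111.111ms @ 3/2 + 2222.222ms (3)
3. 3333.333ms @ 9/2 + 1111.111ms (3/2)

note 3 onset = 9/2b = 3333.333ms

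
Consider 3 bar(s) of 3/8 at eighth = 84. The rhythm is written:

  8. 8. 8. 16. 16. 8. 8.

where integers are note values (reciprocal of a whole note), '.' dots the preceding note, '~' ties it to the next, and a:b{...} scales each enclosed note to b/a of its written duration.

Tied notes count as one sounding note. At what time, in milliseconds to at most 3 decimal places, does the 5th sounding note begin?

note 5 onset = 21/4b = 3750.0ms

1. 0.0ms @ 0 + 1071.429ms (3/2)
2. 1071.429ms @ 3/2 + 1071.429ms (3/2)
3. 2142.857ms @ 3 + 1071.429ms (3/2)
4. 3214.286ms @ 9/2 + 535.714ms (3/4)
5. 3750.0ms @ 21/4 + 535.714ms (3/4)
6. 4285.714ms @ 6 + 1071.429ms (3/2)
7. 5357.143ms @ 15/2 + 1071.429ms (3/2)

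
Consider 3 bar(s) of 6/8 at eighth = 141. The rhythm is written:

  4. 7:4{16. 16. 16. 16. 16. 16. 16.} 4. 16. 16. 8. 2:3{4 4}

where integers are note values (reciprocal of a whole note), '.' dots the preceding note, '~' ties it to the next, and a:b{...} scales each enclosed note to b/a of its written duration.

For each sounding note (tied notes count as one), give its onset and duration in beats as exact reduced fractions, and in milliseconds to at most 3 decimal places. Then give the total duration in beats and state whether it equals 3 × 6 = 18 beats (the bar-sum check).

1) 0.0ms=0b +1276.596ms=3b
2) 1276.596ms=3b +182.371ms=3/7b
3) 1458.967ms=24/7b +182.371ms=3/7b
4) 1641.337ms=27/7b +182.371ms=3/7b
5) 1823.708ms=30/7b +182.371ms=3/7b
6) 2006.079ms=33/7b +182.371ms=3/7b
7) 2188.45ms=36/7b +182.371ms=3/7b
8) 2370.821ms=39/7b +182.371ms=3/7b
9) 2553.191ms=6b +1276.596ms=3b
10) 3829.787ms=9b +319.149ms=3/4b
11) 4148.936ms=39/4b +319.149ms=3/4b
12) 4468.085ms=21/2b +638.298ms=3/2b
13) 5106.383ms=12b +1276.596ms=3b
14) 6382.979ms=15b +1276.596ms=3b
Σ=18b of 18 (141bpm 6/8) — PASS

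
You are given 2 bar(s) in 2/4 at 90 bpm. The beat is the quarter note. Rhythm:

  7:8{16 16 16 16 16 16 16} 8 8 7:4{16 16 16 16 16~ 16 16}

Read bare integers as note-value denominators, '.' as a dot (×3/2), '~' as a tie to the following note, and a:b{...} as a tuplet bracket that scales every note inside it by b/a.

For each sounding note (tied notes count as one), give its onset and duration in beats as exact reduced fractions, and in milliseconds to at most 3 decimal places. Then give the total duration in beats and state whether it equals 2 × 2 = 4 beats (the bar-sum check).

1) 0.0ms=0b +190.476ms=2/7b
2) 190.476ms=2/7b +190.476ms=2/7b
3) 380.952ms=4/7b +190.476ms=2/7b
4) 571.429ms=6/7b +190.476ms=2/7b
5) 761.905ms=8/7b +190.476ms=2/7b
6) 952.381ms=10/7b +190.476ms=2/7b
7) 1142.857ms=12/7b +190.476ms=2/7b
8) 1333.333ms=2b +333.333ms=1/2b
9) 1666.667ms=5/2b +333.333ms=1/2b
10) 2000.0ms=3b +95.238ms=1/7b
11) 2095.238ms=22/7b +95.238ms=1/7b
12) 2190.476ms=23/7b +95.238ms=1/7b
13) 2285.714ms=24/7b +95.238ms=1/7b
14) 2380.952ms=25/7b +190.476ms=2/7b
15) 2571.429ms=27/7b +95.238ms=1/7b
Σ=4b of 4 (90bpm 2/4) — PASS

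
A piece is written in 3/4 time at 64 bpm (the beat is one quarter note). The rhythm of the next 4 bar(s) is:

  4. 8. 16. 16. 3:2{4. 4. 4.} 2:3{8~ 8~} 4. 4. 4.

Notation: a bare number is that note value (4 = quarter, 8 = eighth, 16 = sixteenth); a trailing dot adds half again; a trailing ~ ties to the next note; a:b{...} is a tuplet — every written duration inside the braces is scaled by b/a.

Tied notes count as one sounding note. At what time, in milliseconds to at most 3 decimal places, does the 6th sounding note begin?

1. 0.0ms @ 0 + 1406.25ms (3/2)
2. 1406.25ms @ 3/2 + 703.125ms (3/4)
3. 2109.375ms @ 9/4 + 351.562ms (3/8)
4. 2460.938ms @ 21/8 + 351.562ms (3/8)
5. 2812.5ms @ 3 + 937.5ms (1)
6. 3750.0ms @ 4 + 937.5ms (1)
7. 4687.5ms @ 5 + 937.5ms (1)
8. 5625.0ms @ 6 + 2812.5ms (3)
9. 8437.5ms @ 9 + 1406.25ms (3/2)
10. 9843.75ms @ 21/2 + 1406.25ms (3/2)

note 6 onset = 4b = 3750.0ms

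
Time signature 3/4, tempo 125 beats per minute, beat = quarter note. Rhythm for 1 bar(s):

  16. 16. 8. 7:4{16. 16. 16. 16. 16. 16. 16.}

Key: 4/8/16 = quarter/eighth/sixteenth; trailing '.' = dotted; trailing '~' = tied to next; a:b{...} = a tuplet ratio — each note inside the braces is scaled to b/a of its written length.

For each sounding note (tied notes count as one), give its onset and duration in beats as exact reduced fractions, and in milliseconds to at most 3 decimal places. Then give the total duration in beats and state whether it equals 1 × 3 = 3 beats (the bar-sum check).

1) 0.0ms=0b +180.0ms=3/8b
2) 180.0ms=3/8b +180.0ms=3/8b
3) 360.0ms=3/4b +360.0ms=3/4b
4) 720.0ms=3/2b +102.857ms=3/14b
5) 822.857ms=12/7b +102.857ms=3/14b
6) 925.714ms=27/14b +102.857ms=3/14b
7) 1028.571ms=15/7b +102.857ms=3/14b
8) 1131.429ms=33/14b +102.857ms=3/14b
9) 1234.286ms=18/7b +102.857ms=3/14b
10) 1337.143ms=39/14b +102.857ms=3/14b
Σ=3b of 3 (125bpm 3/4) — PASS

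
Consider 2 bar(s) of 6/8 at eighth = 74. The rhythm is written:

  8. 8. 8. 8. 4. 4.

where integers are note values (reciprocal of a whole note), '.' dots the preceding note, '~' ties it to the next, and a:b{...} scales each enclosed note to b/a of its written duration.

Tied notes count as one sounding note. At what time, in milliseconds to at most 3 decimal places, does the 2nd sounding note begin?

note 2 onset = 3/2b = 1216.216ms

1. 0.0ms @ 0 + 1216.216ms (3/2)
2. 1216.216ms @ 3/2 + 1216.216ms (3/2)
3. 2432.432ms @ 3 + 1216.216ms (3/2)
4. 3648.649ms @ 9/2 + 1216.216ms (3/2)
5. 4864.865ms @ 6 + 2432.432ms (3)
6. 7297.297ms @ 9 + 2432.432ms (3)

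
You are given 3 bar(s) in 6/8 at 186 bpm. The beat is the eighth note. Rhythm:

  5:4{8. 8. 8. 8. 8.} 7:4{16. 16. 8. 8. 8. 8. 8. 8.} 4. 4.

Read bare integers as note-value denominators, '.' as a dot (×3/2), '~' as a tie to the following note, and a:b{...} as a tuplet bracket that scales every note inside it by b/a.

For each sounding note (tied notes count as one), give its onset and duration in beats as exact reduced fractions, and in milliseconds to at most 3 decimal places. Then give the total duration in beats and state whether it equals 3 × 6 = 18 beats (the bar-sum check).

1) 0.0ms=0b +387.097ms=6/5b
2) 387.097ms=6/5b +387.097ms=6/5b
3) 774.194ms=12/5b +387.097ms=6/5b
4) 1161.29ms=18/5b +387.097ms=6/5b
5) 1548.387ms=24/5b +387.097ms=6/5b
6) 1935.484ms=6b +138.249ms=3/7b
7) 2073.733ms=45/7b +138.249ms=3/7b
8) 2211.982ms=48/7b +276.498ms=6/7b
9) 2488.479ms=54/7b +276.498ms=6/7b
10) 2764.977ms=60/7b +276.498ms=6/7b
11) 3041.475ms=66/7b +276.498ms=6/7b
12) 3317.972ms=72/7b +276.498ms=6/7b
13) 3594.47ms=78/7b +276.498ms=6/7b
14) 3870.968ms=12b +967.742ms=3b
15) 4838.71ms=15b +967.742ms=3b
Σ=18b of 18 (186bpm 6/8) — PASS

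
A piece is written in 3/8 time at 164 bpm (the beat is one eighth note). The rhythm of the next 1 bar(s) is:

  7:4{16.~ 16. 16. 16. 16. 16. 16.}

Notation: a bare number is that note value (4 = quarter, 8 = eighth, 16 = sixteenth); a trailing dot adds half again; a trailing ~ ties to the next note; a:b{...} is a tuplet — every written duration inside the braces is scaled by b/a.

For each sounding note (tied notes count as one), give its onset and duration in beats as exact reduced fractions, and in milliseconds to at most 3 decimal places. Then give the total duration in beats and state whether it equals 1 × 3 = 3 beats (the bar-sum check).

1) 0.0ms=0b +313.589ms=6/7b
2) 313.589ms=6/7b +156.794ms=3/7b
3) 470.383ms=9/7b +156.794ms=3/7b
4) 627.178ms=12/7b +156.794ms=3/7b
5) 783.972ms=15/7b +156.794ms=3/7b
6) 940.767ms=18/7b +156.794ms=3/7b
Σ=3b of 3 (164bpm 3/8) — PASS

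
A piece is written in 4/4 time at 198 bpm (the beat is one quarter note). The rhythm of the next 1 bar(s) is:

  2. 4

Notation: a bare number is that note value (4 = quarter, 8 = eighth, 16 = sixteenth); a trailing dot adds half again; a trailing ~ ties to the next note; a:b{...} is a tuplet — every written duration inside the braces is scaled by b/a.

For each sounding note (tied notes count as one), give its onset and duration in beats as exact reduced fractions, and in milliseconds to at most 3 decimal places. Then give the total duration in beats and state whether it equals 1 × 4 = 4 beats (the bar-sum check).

1) 0.0ms=0b +909.091ms=3b
2) 909.091ms=3b +303.03ms=1b
Σ=4b of 4 (198bpm 4/4) — PASS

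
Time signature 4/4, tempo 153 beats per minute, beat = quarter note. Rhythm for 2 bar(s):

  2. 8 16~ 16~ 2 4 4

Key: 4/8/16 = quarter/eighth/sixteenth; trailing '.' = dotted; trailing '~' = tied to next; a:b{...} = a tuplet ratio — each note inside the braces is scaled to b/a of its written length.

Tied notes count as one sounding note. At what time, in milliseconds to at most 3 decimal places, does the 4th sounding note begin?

1. 0.0ms @ 0 + 1176.471ms (3)
2. 1176.471ms @ 3 + 196.078ms (1/2)
3. 1372.549ms @ 7/2 + 980.392ms (5/2)
4. 2352.941ms @ 6 + 392.157ms (1)
5. 2745.098ms @ 7 + 392.157ms (1)

note 4 onset = 6b = 2352.941ms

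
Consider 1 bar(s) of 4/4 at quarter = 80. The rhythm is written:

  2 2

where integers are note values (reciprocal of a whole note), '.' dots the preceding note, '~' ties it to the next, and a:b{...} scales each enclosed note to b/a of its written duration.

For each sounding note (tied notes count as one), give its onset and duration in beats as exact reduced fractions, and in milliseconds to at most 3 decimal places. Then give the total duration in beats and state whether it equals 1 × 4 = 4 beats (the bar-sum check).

1) 0.0ms=0b +1500.0ms=2b
2) 1500.0ms=2b +1500.0ms=2b
Σ=4b of 4 (80bpm 4/4) — PASS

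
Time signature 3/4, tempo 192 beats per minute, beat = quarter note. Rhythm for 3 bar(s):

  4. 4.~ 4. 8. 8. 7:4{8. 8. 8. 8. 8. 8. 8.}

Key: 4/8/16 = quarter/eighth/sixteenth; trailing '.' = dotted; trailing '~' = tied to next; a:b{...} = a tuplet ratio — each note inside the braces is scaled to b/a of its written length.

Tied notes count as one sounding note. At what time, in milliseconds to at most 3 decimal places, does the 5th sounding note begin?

note 5 onset = 6b = 1875.0ms

1. 0.0ms @ 0 + 468.75ms (3/2)
2. 468.75ms @ 3/2 + 937.5ms (3)
3. 1406.25ms @ 9/2 + 234.375ms (3/4)
4. 1640.625ms @ 21/4 + 234.375ms (3/4)
5. 1875.0ms @ 6 + 133.929ms (3/7)
6. 2008.929ms @ 45/7 + 133.929ms (3/7)
7. 2142.857ms @ 48/7 + 133.929ms (3/7)
8. 2276.786ms @ 51/7 + 133.929ms (3/7)
9. 2410.714ms @ 54/7 + 133.929ms (3/7)
10. 2544.643ms @ 57/7 + 133.929ms (3/7)
11. 2678.571ms @ 60/7 + 133.929ms (3/7)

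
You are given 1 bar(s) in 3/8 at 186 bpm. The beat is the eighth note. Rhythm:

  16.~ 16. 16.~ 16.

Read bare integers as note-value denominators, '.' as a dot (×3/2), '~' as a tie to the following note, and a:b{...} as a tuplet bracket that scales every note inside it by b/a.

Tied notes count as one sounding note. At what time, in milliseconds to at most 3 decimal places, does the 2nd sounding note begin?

note 2 onset = 3/2b = 483.871ms

1. 0.0ms @ 0 + 483.871ms (3/2)
2. 483.871ms @ 3/2 + 483.871ms (3/2)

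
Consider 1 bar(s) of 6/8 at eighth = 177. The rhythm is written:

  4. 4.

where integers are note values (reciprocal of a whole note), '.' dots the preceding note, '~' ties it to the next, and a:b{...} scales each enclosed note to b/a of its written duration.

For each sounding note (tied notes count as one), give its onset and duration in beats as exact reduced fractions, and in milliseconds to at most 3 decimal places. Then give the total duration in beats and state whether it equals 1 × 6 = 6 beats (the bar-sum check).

1) 0.0ms=0b +1016.949ms=3b
2) 1016.949ms=3b +1016.949ms=3b
Σ=6b of 6 (177bpm 6/8) — PASS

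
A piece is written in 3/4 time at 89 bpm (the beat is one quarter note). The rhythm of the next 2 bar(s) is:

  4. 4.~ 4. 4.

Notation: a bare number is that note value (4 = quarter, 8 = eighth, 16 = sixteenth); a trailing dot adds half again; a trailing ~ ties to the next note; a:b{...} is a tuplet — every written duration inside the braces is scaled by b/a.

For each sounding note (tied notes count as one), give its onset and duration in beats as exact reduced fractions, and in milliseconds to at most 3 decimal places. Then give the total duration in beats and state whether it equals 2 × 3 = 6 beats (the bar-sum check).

1) 0.0ms=0b +1011.236ms=3/2b
2) 1011.236ms=3/2b +2022.472ms=3b
3) 3033.708ms=9/2b +1011.236ms=3/2b
Σ=6b of 6 (89bpm 3/4) — PASS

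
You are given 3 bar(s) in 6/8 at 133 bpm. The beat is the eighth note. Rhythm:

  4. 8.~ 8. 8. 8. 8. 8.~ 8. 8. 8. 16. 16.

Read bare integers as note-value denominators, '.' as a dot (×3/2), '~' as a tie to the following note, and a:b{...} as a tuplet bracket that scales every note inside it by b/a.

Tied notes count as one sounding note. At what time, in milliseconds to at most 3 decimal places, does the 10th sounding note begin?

note 10 onset = 69/4b = 7781.955ms

1. 0.0ms @ 0 + 1353.383ms (3)
2. 1353.383ms @ 3 + 1353.383ms (3)
3. 2706.767ms @ 6 + 676.692ms (3/2)
4. 3383.459ms @ 15/2 + 676.692ms (3/2)
5. 4060.15ms @ 9 + 676.692ms (3/2)
6. 4736.842ms @ 21/2 + 1353.383ms (3)
7. 6090.226ms @ 27/2 + 676.692ms (3/2)
8. 6766.917ms @ 15 + 676.692ms (3/2)
9. 7443.609ms @ 33/2 + 338.346ms (3/4)
10. 7781.955ms @ 69/4 + 338.346ms (3/4)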